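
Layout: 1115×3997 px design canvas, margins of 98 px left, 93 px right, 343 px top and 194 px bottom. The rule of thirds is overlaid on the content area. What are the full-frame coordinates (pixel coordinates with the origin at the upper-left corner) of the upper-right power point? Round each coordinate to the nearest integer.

(714, 1496)

Content width = 1115 − 98 − 93 = 924 px; content height = 3997 − 343 − 194 = 3460 px.
Upper-right is two-thirds across and one-third down within the content area.
x = 98 + 2 × 924/3 = 98 + 616.00 ≈ 714
y = 343 + 1 × 3460/3 = 343 + 1153.33 ≈ 1496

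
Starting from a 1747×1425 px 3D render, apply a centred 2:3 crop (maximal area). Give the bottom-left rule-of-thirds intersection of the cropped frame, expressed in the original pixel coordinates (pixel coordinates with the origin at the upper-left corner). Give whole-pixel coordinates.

1747/1425 > 2/3, so the 2:3 crop keeps the full height 1425 and trims width to 1425 × 2/3 = 950.00 px.
Left offset = (1747 − 950.00)/2 = 398.50 px; top offset = 0.
Bottom-left is one-third across and two-thirds down within the crop:
x = 398.50 + 1 × 950.00/3 ≈ 715; y = 0.00 + 2 × 1425.00/3 ≈ 950.

(715, 950)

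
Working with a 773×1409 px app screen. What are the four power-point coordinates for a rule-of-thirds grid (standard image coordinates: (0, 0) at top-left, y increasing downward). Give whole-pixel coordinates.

(258, 470), (515, 470), (258, 939), (515, 939)

One third of 773 is 257.67; one third of 1409 is 469.67.
Vertical third lines at x = 258 and x = 515; horizontal third lines at y = 470 and y = 939.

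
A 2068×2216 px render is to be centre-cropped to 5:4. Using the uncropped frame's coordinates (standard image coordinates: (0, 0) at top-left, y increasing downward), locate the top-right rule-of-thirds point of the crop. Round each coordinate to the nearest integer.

2068/2216 < 5/4, so the 5:4 crop keeps the full width 2068 and trims height to 2068 × 4/5 = 1654.40 px.
Top offset = (2216 − 1654.40)/2 = 280.80 px; left offset = 0.
Top-right is two-thirds across and one-third down within the crop:
x = 0.00 + 2 × 2068.00/3 ≈ 1379; y = 280.80 + 1 × 1654.40/3 ≈ 832.

x = 1379 px, y = 832 px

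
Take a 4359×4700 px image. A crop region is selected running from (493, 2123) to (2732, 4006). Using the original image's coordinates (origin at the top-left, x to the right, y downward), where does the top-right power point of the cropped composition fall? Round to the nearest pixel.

Crop width = 2732 − 493 = 2239 px; one third is 746.33 px.
Crop height = 4006 − 2123 = 1883 px; one third is 627.67 px.
The top-right point is two-thirds across and one-third down within the crop:
x = 493 + 2 × 746.33 ≈ 1986; y = 2123 + 1 × 627.67 ≈ 2751.

(1986, 2751)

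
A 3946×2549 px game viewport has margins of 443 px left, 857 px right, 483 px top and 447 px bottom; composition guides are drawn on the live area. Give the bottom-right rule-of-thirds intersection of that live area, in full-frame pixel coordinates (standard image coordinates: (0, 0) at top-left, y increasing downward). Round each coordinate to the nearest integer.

x = 2207 px, y = 1562 px

Content width = 3946 − 443 − 857 = 2646 px; content height = 2549 − 483 − 447 = 1619 px.
Bottom-right is two-thirds across and two-thirds down within the live area.
x = 443 + 2 × 2646/3 = 443 + 1764.00 ≈ 2207
y = 483 + 2 × 1619/3 = 483 + 1079.33 ≈ 1562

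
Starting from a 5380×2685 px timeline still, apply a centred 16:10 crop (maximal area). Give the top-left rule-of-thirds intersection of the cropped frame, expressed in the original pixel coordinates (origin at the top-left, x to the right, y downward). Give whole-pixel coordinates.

5380/2685 > 16/10, so the 16:10 crop keeps the full height 2685 and trims width to 2685 × 16/10 = 4296.00 px.
Left offset = (5380 − 4296.00)/2 = 542.00 px; top offset = 0.
Top-left is one-third across and one-third down within the crop:
x = 542.00 + 1 × 4296.00/3 ≈ 1974; y = 0.00 + 1 × 2685.00/3 ≈ 895.

(1974, 895)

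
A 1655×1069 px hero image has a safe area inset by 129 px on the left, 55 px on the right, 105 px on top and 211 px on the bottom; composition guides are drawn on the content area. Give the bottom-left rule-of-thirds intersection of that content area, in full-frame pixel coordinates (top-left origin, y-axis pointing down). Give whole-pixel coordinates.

x = 619 px, y = 607 px

Content width = 1655 − 129 − 55 = 1471 px; content height = 1069 − 105 − 211 = 753 px.
Bottom-left is one-third across and two-thirds down within the content area.
x = 129 + 1 × 1471/3 = 129 + 490.33 ≈ 619
y = 105 + 2 × 753/3 = 105 + 502.00 ≈ 607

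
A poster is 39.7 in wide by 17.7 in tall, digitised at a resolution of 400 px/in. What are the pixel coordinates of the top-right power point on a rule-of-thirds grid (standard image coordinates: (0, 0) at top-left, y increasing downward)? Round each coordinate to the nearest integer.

In pixels the canvas is 39.7 × 400 = 15880 wide and 17.7 × 400 = 7080 tall.
The top-right point is two-thirds across and one-third down:
x = 2 × 15880/3 ≈ 10587; y = 1 × 7080/3 ≈ 2360.

(10587, 2360)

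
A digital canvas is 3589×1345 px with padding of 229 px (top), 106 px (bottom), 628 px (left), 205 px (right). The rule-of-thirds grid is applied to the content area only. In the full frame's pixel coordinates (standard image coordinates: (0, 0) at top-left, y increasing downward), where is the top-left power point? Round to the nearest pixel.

x = 1547 px, y = 566 px

Content width = 3589 − 628 − 205 = 2756 px; content height = 1345 − 229 − 106 = 1010 px.
Top-left is one-third across and one-third down within the content area.
x = 628 + 1 × 2756/3 = 628 + 918.67 ≈ 1547
y = 229 + 1 × 1010/3 = 229 + 336.67 ≈ 566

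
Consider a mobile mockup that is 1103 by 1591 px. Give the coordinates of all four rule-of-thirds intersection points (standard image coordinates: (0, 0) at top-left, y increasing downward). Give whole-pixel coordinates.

(368, 530), (735, 530), (368, 1061), (735, 1061)

One third of 1103 is 367.67; one third of 1591 is 530.33.
Vertical third lines at x = 368 and x = 735; horizontal third lines at y = 530 and y = 1061.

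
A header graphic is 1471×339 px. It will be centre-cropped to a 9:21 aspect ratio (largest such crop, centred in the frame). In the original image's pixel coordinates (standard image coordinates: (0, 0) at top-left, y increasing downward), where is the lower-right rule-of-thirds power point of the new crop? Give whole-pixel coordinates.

x = 760 px, y = 226 px

1471/339 > 9/21, so the 9:21 crop keeps the full height 339 and trims width to 339 × 9/21 = 145.29 px.
Left offset = (1471 − 145.29)/2 = 662.86 px; top offset = 0.
Lower-right is two-thirds across and two-thirds down within the crop:
x = 662.86 + 2 × 145.29/3 ≈ 760; y = 0.00 + 2 × 339.00/3 ≈ 226.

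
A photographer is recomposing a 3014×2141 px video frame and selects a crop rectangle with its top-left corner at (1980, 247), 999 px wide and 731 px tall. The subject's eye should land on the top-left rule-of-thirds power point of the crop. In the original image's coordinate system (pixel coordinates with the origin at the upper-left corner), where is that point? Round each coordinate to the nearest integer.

One third of the crop width 999 is 333.00 px.
One third of the crop height 731 is 243.67 px.
The top-left point is one-third across and one-third down within the crop:
x = 1980 + 1 × 333.00 ≈ 2313; y = 247 + 1 × 243.67 ≈ 491.

x = 2313 px, y = 491 px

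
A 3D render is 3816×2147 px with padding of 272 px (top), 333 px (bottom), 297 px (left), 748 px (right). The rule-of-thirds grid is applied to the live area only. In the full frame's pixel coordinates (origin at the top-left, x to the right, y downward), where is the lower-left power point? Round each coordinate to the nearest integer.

(1221, 1300)

Content width = 3816 − 297 − 748 = 2771 px; content height = 2147 − 272 − 333 = 1542 px.
Lower-left is one-third across and two-thirds down within the live area.
x = 297 + 1 × 2771/3 = 297 + 923.67 ≈ 1221
y = 272 + 2 × 1542/3 = 272 + 1028.00 ≈ 1300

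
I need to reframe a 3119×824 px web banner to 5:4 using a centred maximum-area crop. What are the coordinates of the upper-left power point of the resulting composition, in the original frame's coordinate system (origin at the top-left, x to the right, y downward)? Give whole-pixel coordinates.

x = 1388 px, y = 275 px

3119/824 > 5/4, so the 5:4 crop keeps the full height 824 and trims width to 824 × 5/4 = 1030.00 px.
Left offset = (3119 − 1030.00)/2 = 1044.50 px; top offset = 0.
Upper-left is one-third across and one-third down within the crop:
x = 1044.50 + 1 × 1030.00/3 ≈ 1388; y = 0.00 + 1 × 824.00/3 ≈ 275.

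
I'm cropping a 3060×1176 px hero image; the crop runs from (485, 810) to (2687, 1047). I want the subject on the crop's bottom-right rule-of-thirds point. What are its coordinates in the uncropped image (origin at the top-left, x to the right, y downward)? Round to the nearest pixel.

x = 1953 px, y = 968 px

Crop width = 2687 − 485 = 2202 px; one third is 734.00 px.
Crop height = 1047 − 810 = 237 px; one third is 79.00 px.
The bottom-right point is two-thirds across and two-thirds down within the crop:
x = 485 + 2 × 734.00 ≈ 1953; y = 810 + 2 × 79.00 ≈ 968.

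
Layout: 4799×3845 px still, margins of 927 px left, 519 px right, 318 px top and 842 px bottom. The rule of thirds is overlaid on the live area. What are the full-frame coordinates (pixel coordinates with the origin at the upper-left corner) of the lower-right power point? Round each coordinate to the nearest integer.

(3162, 2108)

Content width = 4799 − 927 − 519 = 3353 px; content height = 3845 − 318 − 842 = 2685 px.
Lower-right is two-thirds across and two-thirds down within the live area.
x = 927 + 2 × 3353/3 = 927 + 2235.33 ≈ 3162
y = 318 + 2 × 2685/3 = 318 + 1790.00 ≈ 2108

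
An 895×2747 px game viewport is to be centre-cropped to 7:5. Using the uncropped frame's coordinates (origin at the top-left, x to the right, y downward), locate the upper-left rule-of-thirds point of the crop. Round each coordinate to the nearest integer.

x = 298 px, y = 1267 px

895/2747 < 7/5, so the 7:5 crop keeps the full width 895 and trims height to 895 × 5/7 = 639.29 px.
Top offset = (2747 − 639.29)/2 = 1053.86 px; left offset = 0.
Upper-left is one-third across and one-third down within the crop:
x = 0.00 + 1 × 895.00/3 ≈ 298; y = 1053.86 + 1 × 639.29/3 ≈ 1267.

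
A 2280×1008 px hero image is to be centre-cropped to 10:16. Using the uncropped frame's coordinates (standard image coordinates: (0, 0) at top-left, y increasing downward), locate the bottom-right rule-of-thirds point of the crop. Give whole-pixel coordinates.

2280/1008 > 10/16, so the 10:16 crop keeps the full height 1008 and trims width to 1008 × 10/16 = 630.00 px.
Left offset = (2280 − 630.00)/2 = 825.00 px; top offset = 0.
Bottom-right is two-thirds across and two-thirds down within the crop:
x = 825.00 + 2 × 630.00/3 ≈ 1245; y = 0.00 + 2 × 1008.00/3 ≈ 672.

(1245, 672)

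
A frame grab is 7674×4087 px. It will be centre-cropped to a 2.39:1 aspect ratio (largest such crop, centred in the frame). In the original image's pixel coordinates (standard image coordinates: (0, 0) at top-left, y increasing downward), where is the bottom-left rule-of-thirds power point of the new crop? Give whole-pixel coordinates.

7674/4087 < 2.39/1, so the 2.39:1 crop keeps the full width 7674 and trims height to 7674 × 1/2.39 = 3210.88 px.
Top offset = (4087 − 3210.88)/2 = 438.06 px; left offset = 0.
Bottom-left is one-third across and two-thirds down within the crop:
x = 0.00 + 1 × 7674.00/3 ≈ 2558; y = 438.06 + 2 × 3210.88/3 ≈ 2579.

(2558, 2579)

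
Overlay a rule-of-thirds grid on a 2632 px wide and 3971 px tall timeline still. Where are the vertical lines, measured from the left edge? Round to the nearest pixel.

x = 877 px and x = 1755 px

2632 / 3 = 877.33, so the vertical lines sit at one and two thirds of 2632.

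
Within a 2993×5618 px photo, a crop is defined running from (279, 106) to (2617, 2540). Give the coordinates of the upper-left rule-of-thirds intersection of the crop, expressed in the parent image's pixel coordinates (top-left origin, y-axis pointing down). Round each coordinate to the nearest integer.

Crop width = 2617 − 279 = 2338 px; one third is 779.33 px.
Crop height = 2540 − 106 = 2434 px; one third is 811.33 px.
The upper-left point is one-third across and one-third down within the crop:
x = 279 + 1 × 779.33 ≈ 1058; y = 106 + 1 × 811.33 ≈ 917.

(1058, 917)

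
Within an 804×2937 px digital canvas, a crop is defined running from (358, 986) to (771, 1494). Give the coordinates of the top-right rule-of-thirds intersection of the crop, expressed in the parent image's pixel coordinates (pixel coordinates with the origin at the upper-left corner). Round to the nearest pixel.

Crop width = 771 − 358 = 413 px; one third is 137.67 px.
Crop height = 1494 − 986 = 508 px; one third is 169.33 px.
The top-right point is two-thirds across and one-third down within the crop:
x = 358 + 2 × 137.67 ≈ 633; y = 986 + 1 × 169.33 ≈ 1155.

x = 633 px, y = 1155 px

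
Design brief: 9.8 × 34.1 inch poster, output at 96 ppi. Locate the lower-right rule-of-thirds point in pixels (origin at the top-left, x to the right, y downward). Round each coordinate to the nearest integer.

x = 627 px, y = 2182 px

In pixels the canvas is 9.8 × 96 = 940.8 wide and 34.1 × 96 = 3273.6 tall.
The lower-right point is two-thirds across and two-thirds down:
x = 2 × 940.8/3 ≈ 627; y = 2 × 3273.6/3 ≈ 2182.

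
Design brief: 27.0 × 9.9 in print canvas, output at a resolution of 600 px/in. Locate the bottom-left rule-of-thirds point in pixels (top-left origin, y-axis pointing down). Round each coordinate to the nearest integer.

In pixels the canvas is 27.0 × 600 = 16200 wide and 9.9 × 600 = 5940 tall.
The bottom-left point is one-third across and two-thirds down:
x = 1 × 16200/3 ≈ 5400; y = 2 × 5940/3 ≈ 3960.

x = 5400 px, y = 3960 px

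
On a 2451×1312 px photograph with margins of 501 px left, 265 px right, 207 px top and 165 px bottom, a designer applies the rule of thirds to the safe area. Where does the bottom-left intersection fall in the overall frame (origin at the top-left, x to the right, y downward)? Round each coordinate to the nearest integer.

Content width = 2451 − 501 − 265 = 1685 px; content height = 1312 − 207 − 165 = 940 px.
Bottom-left is one-third across and two-thirds down within the safe area.
x = 501 + 1 × 1685/3 = 501 + 561.67 ≈ 1063
y = 207 + 2 × 940/3 = 207 + 626.67 ≈ 834

x = 1063 px, y = 834 px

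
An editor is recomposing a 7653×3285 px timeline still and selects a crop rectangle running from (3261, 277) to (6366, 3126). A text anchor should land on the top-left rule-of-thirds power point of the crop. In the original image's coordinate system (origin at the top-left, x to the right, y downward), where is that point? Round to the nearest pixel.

x = 4296 px, y = 1227 px

Crop width = 6366 − 3261 = 3105 px; one third is 1035.00 px.
Crop height = 3126 − 277 = 2849 px; one third is 949.67 px.
The top-left point is one-third across and one-third down within the crop:
x = 3261 + 1 × 1035.00 ≈ 4296; y = 277 + 1 × 949.67 ≈ 1227.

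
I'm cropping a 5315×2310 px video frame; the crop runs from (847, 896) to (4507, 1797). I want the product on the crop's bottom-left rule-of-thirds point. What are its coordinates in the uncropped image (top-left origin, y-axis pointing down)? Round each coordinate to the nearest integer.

(2067, 1497)

Crop width = 4507 − 847 = 3660 px; one third is 1220.00 px.
Crop height = 1797 − 896 = 901 px; one third is 300.33 px.
The bottom-left point is one-third across and two-thirds down within the crop:
x = 847 + 1 × 1220.00 ≈ 2067; y = 896 + 2 × 300.33 ≈ 1497.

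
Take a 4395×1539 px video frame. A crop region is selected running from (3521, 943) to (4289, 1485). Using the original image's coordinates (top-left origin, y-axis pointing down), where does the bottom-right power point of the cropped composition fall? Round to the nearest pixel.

Crop width = 4289 − 3521 = 768 px; one third is 256.00 px.
Crop height = 1485 − 943 = 542 px; one third is 180.67 px.
The bottom-right point is two-thirds across and two-thirds down within the crop:
x = 3521 + 2 × 256.00 ≈ 4033; y = 943 + 2 × 180.67 ≈ 1304.

x = 4033 px, y = 1304 px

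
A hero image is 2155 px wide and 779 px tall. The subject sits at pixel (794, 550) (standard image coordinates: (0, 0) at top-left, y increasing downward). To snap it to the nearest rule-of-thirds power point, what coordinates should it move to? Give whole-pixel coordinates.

x = 718 px, y = 519 px

Third lines: x ∈ {718, 1437}, y ∈ {260, 519}.
794 is closer to x = 718; 550 is closer to y = 519.
So the nearest intersection is the lower-left power point.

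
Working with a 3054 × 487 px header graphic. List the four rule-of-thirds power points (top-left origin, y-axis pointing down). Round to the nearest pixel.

(1018, 162), (2036, 162), (1018, 325), (2036, 325)

One third of 3054 is 1018; one third of 487 is 162.33.
Vertical third lines at x = 1018 and x = 2036; horizontal third lines at y = 162 and y = 325.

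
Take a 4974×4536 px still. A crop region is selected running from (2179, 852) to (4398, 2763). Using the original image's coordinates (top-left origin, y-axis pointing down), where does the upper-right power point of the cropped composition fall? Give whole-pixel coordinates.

Crop width = 4398 − 2179 = 2219 px; one third is 739.67 px.
Crop height = 2763 − 852 = 1911 px; one third is 637.00 px.
The upper-right point is two-thirds across and one-third down within the crop:
x = 2179 + 2 × 739.67 ≈ 3658; y = 852 + 1 × 637.00 ≈ 1489.

(3658, 1489)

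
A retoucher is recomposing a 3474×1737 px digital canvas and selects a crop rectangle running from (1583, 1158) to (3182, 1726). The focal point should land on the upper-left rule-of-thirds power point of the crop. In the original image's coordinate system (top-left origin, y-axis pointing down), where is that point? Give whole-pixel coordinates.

(2116, 1347)

Crop width = 3182 − 1583 = 1599 px; one third is 533.00 px.
Crop height = 1726 − 1158 = 568 px; one third is 189.33 px.
The upper-left point is one-third across and one-third down within the crop:
x = 1583 + 1 × 533.00 ≈ 2116; y = 1158 + 1 × 189.33 ≈ 1347.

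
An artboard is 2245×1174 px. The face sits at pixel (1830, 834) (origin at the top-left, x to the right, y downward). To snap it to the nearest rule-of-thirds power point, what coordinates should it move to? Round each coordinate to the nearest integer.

Third lines: x ∈ {748, 1497}, y ∈ {391, 783}.
1830 is closer to x = 1497; 834 is closer to y = 783.
So the nearest intersection is the lower-right power point.

x = 1497 px, y = 783 px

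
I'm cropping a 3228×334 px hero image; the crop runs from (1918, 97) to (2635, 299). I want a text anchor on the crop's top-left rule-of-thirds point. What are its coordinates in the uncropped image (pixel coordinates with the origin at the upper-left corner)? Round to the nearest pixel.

x = 2157 px, y = 164 px

Crop width = 2635 − 1918 = 717 px; one third is 239.00 px.
Crop height = 299 − 97 = 202 px; one third is 67.33 px.
The top-left point is one-third across and one-third down within the crop:
x = 1918 + 1 × 239.00 ≈ 2157; y = 97 + 1 × 67.33 ≈ 164.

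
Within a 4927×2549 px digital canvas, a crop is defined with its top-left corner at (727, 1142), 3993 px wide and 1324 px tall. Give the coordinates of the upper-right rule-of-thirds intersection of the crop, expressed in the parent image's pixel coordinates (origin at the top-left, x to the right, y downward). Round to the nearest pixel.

x = 3389 px, y = 1583 px

One third of the crop width 3993 is 1331.00 px.
One third of the crop height 1324 is 441.33 px.
The upper-right point is two-thirds across and one-third down within the crop:
x = 727 + 2 × 1331.00 ≈ 3389; y = 1142 + 1 × 441.33 ≈ 1583.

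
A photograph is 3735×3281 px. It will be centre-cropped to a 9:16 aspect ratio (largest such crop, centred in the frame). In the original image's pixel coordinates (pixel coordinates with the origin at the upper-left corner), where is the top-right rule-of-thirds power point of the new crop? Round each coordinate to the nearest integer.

3735/3281 > 9/16, so the 9:16 crop keeps the full height 3281 and trims width to 3281 × 9/16 = 1845.56 px.
Left offset = (3735 − 1845.56)/2 = 944.72 px; top offset = 0.
Top-right is two-thirds across and one-third down within the crop:
x = 944.72 + 2 × 1845.56/3 ≈ 2175; y = 0.00 + 1 × 3281.00/3 ≈ 1094.

(2175, 1094)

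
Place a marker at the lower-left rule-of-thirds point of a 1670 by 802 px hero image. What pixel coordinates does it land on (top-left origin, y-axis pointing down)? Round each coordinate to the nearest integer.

The lower-left point sits one-third of the way across and two-thirds of the way down.
x = 1 × 1670/3 ≈ 557; y = 2 × 802/3 ≈ 535.

(557, 535)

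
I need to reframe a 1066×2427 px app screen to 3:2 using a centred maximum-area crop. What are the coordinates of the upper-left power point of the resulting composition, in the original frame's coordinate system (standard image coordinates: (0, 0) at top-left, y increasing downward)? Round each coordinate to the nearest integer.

1066/2427 < 3/2, so the 3:2 crop keeps the full width 1066 and trims height to 1066 × 2/3 = 710.67 px.
Top offset = (2427 − 710.67)/2 = 858.17 px; left offset = 0.
Upper-left is one-third across and one-third down within the crop:
x = 0.00 + 1 × 1066.00/3 ≈ 355; y = 858.17 + 1 × 710.67/3 ≈ 1095.

(355, 1095)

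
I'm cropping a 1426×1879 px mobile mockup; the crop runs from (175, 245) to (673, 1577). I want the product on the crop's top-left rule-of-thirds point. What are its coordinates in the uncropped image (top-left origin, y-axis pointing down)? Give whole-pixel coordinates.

Crop width = 673 − 175 = 498 px; one third is 166.00 px.
Crop height = 1577 − 245 = 1332 px; one third is 444.00 px.
The top-left point is one-third across and one-third down within the crop:
x = 175 + 1 × 166.00 ≈ 341; y = 245 + 1 × 444.00 ≈ 689.

(341, 689)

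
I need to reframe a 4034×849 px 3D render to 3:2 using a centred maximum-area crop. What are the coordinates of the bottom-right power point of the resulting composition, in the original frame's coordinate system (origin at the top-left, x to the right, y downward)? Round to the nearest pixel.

x = 2229 px, y = 566 px

4034/849 > 3/2, so the 3:2 crop keeps the full height 849 and trims width to 849 × 3/2 = 1273.50 px.
Left offset = (4034 − 1273.50)/2 = 1380.25 px; top offset = 0.
Bottom-right is two-thirds across and two-thirds down within the crop:
x = 1380.25 + 2 × 1273.50/3 ≈ 2229; y = 0.00 + 2 × 849.00/3 ≈ 566.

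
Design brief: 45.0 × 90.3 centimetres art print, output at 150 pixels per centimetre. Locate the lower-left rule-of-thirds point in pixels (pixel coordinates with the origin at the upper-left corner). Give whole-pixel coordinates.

(2250, 9030)

In pixels the canvas is 45.0 × 150 = 6750 wide and 90.3 × 150 = 13545 tall.
The lower-left point is one-third across and two-thirds down:
x = 1 × 6750/3 ≈ 2250; y = 2 × 13545/3 ≈ 9030.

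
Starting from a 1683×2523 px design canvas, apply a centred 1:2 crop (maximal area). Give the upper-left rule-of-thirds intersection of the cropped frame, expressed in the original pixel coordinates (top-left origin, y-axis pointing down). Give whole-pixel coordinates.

1683/2523 > 1/2, so the 1:2 crop keeps the full height 2523 and trims width to 2523 × 1/2 = 1261.50 px.
Left offset = (1683 − 1261.50)/2 = 210.75 px; top offset = 0.
Upper-left is one-third across and one-third down within the crop:
x = 210.75 + 1 × 1261.50/3 ≈ 631; y = 0.00 + 1 × 2523.00/3 ≈ 841.

(631, 841)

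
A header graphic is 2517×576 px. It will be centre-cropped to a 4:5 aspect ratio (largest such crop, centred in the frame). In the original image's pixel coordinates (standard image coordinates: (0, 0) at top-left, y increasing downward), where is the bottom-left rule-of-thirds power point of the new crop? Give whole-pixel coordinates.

x = 1182 px, y = 384 px

2517/576 > 4/5, so the 4:5 crop keeps the full height 576 and trims width to 576 × 4/5 = 460.80 px.
Left offset = (2517 − 460.80)/2 = 1028.10 px; top offset = 0.
Bottom-left is one-third across and two-thirds down within the crop:
x = 1028.10 + 1 × 460.80/3 ≈ 1182; y = 0.00 + 2 × 576.00/3 ≈ 384.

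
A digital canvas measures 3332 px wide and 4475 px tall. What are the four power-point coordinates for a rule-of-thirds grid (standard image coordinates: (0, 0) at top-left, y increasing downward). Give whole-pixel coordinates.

One third of 3332 is 1110.67; one third of 4475 is 1491.67.
Vertical third lines at x = 1111 and x = 2221; horizontal third lines at y = 1492 and y = 2983.

(1111, 1492), (2221, 1492), (1111, 2983), (2221, 2983)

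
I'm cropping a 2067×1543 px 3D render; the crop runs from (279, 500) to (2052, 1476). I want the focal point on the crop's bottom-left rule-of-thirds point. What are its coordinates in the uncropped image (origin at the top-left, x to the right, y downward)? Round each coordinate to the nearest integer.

Crop width = 2052 − 279 = 1773 px; one third is 591.00 px.
Crop height = 1476 − 500 = 976 px; one third is 325.33 px.
The bottom-left point is one-third across and two-thirds down within the crop:
x = 279 + 1 × 591.00 ≈ 870; y = 500 + 2 × 325.33 ≈ 1151.

x = 870 px, y = 1151 px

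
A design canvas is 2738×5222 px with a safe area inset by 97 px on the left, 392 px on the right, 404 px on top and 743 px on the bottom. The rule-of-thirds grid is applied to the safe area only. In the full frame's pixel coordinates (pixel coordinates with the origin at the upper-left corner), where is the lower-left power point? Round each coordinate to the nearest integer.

Content width = 2738 − 97 − 392 = 2249 px; content height = 5222 − 404 − 743 = 4075 px.
Lower-left is one-third across and two-thirds down within the safe area.
x = 97 + 1 × 2249/3 = 97 + 749.67 ≈ 847
y = 404 + 2 × 4075/3 = 404 + 2716.67 ≈ 3121

(847, 3121)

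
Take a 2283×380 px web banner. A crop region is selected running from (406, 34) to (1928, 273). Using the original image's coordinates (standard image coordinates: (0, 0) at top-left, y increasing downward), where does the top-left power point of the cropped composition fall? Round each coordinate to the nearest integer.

x = 913 px, y = 114 px

Crop width = 1928 − 406 = 1522 px; one third is 507.33 px.
Crop height = 273 − 34 = 239 px; one third is 79.67 px.
The top-left point is one-third across and one-third down within the crop:
x = 406 + 1 × 507.33 ≈ 913; y = 34 + 1 × 79.67 ≈ 114.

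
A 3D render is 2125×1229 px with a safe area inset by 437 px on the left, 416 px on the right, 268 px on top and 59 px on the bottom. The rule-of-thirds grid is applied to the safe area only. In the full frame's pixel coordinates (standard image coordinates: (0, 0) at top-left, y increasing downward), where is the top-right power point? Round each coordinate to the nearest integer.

Content width = 2125 − 437 − 416 = 1272 px; content height = 1229 − 268 − 59 = 902 px.
Top-right is two-thirds across and one-third down within the safe area.
x = 437 + 2 × 1272/3 = 437 + 848.00 ≈ 1285
y = 268 + 1 × 902/3 = 268 + 300.67 ≈ 569

x = 1285 px, y = 569 px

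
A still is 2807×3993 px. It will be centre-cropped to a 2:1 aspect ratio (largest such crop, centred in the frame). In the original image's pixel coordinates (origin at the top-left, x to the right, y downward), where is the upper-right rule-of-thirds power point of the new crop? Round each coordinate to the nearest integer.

2807/3993 < 2/1, so the 2:1 crop keeps the full width 2807 and trims height to 2807 × 1/2 = 1403.50 px.
Top offset = (3993 − 1403.50)/2 = 1294.75 px; left offset = 0.
Upper-right is two-thirds across and one-third down within the crop:
x = 0.00 + 2 × 2807.00/3 ≈ 1871; y = 1294.75 + 1 × 1403.50/3 ≈ 1763.

x = 1871 px, y = 1763 px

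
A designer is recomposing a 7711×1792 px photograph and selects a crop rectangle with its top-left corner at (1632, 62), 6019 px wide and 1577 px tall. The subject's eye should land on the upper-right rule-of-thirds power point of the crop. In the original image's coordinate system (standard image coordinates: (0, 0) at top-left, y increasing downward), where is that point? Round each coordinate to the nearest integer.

x = 5645 px, y = 588 px

One third of the crop width 6019 is 2006.33 px.
One third of the crop height 1577 is 525.67 px.
The upper-right point is two-thirds across and one-third down within the crop:
x = 1632 + 2 × 2006.33 ≈ 5645; y = 62 + 1 × 525.67 ≈ 588.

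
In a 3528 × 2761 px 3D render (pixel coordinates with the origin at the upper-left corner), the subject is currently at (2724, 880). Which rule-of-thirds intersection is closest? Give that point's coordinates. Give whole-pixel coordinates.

x = 2352 px, y = 920 px

Third lines: x ∈ {1176, 2352}, y ∈ {920, 1841}.
2724 is closer to x = 2352; 880 is closer to y = 920.
So the nearest intersection is the upper-right power point.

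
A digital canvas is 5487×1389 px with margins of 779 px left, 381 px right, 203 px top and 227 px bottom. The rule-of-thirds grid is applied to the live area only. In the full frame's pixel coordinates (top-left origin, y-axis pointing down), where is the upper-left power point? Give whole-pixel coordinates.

Content width = 5487 − 779 − 381 = 4327 px; content height = 1389 − 203 − 227 = 959 px.
Upper-left is one-third across and one-third down within the live area.
x = 779 + 1 × 4327/3 = 779 + 1442.33 ≈ 2221
y = 203 + 1 × 959/3 = 203 + 319.67 ≈ 523

(2221, 523)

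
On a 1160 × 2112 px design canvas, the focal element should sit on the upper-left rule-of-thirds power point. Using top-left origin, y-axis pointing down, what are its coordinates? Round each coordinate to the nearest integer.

(387, 704)

The upper-left point sits one-third of the way across and one-third of the way down.
x = 1 × 1160/3 ≈ 387; y = 1 × 2112/3 ≈ 704.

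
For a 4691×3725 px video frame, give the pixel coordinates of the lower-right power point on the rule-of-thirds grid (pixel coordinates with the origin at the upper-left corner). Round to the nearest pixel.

The lower-right point sits two-thirds of the way across and two-thirds of the way down.
x = 2 × 4691/3 ≈ 3127; y = 2 × 3725/3 ≈ 2483.

(3127, 2483)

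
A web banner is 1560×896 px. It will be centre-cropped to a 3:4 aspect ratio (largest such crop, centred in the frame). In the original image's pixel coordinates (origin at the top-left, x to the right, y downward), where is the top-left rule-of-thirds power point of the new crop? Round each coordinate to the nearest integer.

x = 668 px, y = 299 px

1560/896 > 3/4, so the 3:4 crop keeps the full height 896 and trims width to 896 × 3/4 = 672.00 px.
Left offset = (1560 − 672.00)/2 = 444.00 px; top offset = 0.
Top-left is one-third across and one-third down within the crop:
x = 444.00 + 1 × 672.00/3 ≈ 668; y = 0.00 + 1 × 896.00/3 ≈ 299.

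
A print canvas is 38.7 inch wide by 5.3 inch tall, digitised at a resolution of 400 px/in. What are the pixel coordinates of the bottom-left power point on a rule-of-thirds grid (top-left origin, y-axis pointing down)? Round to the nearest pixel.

(5160, 1413)

In pixels the canvas is 38.7 × 400 = 15480 wide and 5.3 × 400 = 2120 tall.
The bottom-left point is one-third across and two-thirds down:
x = 1 × 15480/3 ≈ 5160; y = 2 × 2120/3 ≈ 1413.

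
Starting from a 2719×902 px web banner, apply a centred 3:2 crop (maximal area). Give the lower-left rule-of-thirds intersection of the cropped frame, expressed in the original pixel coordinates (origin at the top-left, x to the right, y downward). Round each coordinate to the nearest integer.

2719/902 > 3/2, so the 3:2 crop keeps the full height 902 and trims width to 902 × 3/2 = 1353.00 px.
Left offset = (2719 − 1353.00)/2 = 683.00 px; top offset = 0.
Lower-left is one-third across and two-thirds down within the crop:
x = 683.00 + 1 × 1353.00/3 ≈ 1134; y = 0.00 + 2 × 902.00/3 ≈ 601.

x = 1134 px, y = 601 px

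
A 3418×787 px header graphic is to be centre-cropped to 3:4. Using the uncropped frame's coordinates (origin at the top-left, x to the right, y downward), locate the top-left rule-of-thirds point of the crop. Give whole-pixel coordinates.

3418/787 > 3/4, so the 3:4 crop keeps the full height 787 and trims width to 787 × 3/4 = 590.25 px.
Left offset = (3418 − 590.25)/2 = 1413.88 px; top offset = 0.
Top-left is one-third across and one-third down within the crop:
x = 1413.88 + 1 × 590.25/3 ≈ 1611; y = 0.00 + 1 × 787.00/3 ≈ 262.

(1611, 262)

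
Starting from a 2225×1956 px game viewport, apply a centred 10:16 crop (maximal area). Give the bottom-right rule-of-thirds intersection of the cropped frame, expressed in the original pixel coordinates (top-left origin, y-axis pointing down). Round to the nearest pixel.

(1316, 1304)

2225/1956 > 10/16, so the 10:16 crop keeps the full height 1956 and trims width to 1956 × 10/16 = 1222.50 px.
Left offset = (2225 − 1222.50)/2 = 501.25 px; top offset = 0.
Bottom-right is two-thirds across and two-thirds down within the crop:
x = 501.25 + 2 × 1222.50/3 ≈ 1316; y = 0.00 + 2 × 1956.00/3 ≈ 1304.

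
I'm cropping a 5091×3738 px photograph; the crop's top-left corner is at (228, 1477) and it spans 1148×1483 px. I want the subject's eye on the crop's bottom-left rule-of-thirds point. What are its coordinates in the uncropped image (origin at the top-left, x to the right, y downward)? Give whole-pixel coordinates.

x = 611 px, y = 2466 px

One third of the crop width 1148 is 382.67 px.
One third of the crop height 1483 is 494.33 px.
The bottom-left point is one-third across and two-thirds down within the crop:
x = 228 + 1 × 382.67 ≈ 611; y = 1477 + 2 × 494.33 ≈ 2466.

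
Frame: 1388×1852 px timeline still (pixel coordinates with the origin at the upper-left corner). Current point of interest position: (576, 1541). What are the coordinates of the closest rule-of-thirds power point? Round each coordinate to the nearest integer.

(463, 1235)

Third lines: x ∈ {463, 925}, y ∈ {617, 1235}.
576 is closer to x = 463; 1541 is closer to y = 1235.
So the nearest intersection is the lower-left power point.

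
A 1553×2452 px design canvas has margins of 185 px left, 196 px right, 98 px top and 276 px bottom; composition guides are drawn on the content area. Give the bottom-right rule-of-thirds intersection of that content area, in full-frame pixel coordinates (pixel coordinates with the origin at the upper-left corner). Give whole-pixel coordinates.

(966, 1483)

Content width = 1553 − 185 − 196 = 1172 px; content height = 2452 − 98 − 276 = 2078 px.
Bottom-right is two-thirds across and two-thirds down within the content area.
x = 185 + 2 × 1172/3 = 185 + 781.33 ≈ 966
y = 98 + 2 × 2078/3 = 98 + 1385.33 ≈ 1483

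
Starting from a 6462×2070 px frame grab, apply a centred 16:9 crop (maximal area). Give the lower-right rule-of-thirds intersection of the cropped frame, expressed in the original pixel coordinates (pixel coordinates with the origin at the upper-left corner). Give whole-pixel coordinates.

6462/2070 > 16/9, so the 16:9 crop keeps the full height 2070 and trims width to 2070 × 16/9 = 3680.00 px.
Left offset = (6462 − 3680.00)/2 = 1391.00 px; top offset = 0.
Lower-right is two-thirds across and two-thirds down within the crop:
x = 1391.00 + 2 × 3680.00/3 ≈ 3844; y = 0.00 + 2 × 2070.00/3 ≈ 1380.

(3844, 1380)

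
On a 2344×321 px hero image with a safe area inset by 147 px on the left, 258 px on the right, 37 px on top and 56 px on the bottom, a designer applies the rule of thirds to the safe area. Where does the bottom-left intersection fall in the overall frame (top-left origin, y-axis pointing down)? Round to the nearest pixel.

Content width = 2344 − 147 − 258 = 1939 px; content height = 321 − 37 − 56 = 228 px.
Bottom-left is one-third across and two-thirds down within the safe area.
x = 147 + 1 × 1939/3 = 147 + 646.33 ≈ 793
y = 37 + 2 × 228/3 = 37 + 152.00 ≈ 189

x = 793 px, y = 189 px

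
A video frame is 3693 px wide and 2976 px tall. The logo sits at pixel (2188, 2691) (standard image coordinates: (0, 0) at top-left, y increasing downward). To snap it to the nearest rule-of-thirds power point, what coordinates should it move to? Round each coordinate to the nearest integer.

Third lines: x ∈ {1231, 2462}, y ∈ {992, 1984}.
2188 is closer to x = 2462; 2691 is closer to y = 1984.
So the nearest intersection is the lower-right power point.

(2462, 1984)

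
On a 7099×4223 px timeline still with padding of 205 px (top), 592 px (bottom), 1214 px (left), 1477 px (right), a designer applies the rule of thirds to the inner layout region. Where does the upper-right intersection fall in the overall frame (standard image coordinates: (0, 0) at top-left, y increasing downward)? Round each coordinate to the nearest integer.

x = 4153 px, y = 1347 px

Content width = 7099 − 1214 − 1477 = 4408 px; content height = 4223 − 205 − 592 = 3426 px.
Upper-right is two-thirds across and one-third down within the inner layout region.
x = 1214 + 2 × 4408/3 = 1214 + 2938.67 ≈ 4153
y = 205 + 1 × 3426/3 = 205 + 1142.00 ≈ 1347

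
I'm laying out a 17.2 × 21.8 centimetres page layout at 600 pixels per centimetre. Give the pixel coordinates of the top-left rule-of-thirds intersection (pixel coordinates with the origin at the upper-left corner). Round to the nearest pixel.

In pixels the canvas is 17.2 × 600 = 10320 wide and 21.8 × 600 = 13080 tall.
The top-left point is one-third across and one-third down:
x = 1 × 10320/3 ≈ 3440; y = 1 × 13080/3 ≈ 4360.

(3440, 4360)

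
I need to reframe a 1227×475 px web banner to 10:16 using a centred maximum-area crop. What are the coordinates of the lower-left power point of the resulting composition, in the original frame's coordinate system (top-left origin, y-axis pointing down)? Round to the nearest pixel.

(564, 317)

1227/475 > 10/16, so the 10:16 crop keeps the full height 475 and trims width to 475 × 10/16 = 296.88 px.
Left offset = (1227 − 296.88)/2 = 465.06 px; top offset = 0.
Lower-left is one-third across and two-thirds down within the crop:
x = 465.06 + 1 × 296.88/3 ≈ 564; y = 0.00 + 2 × 475.00/3 ≈ 317.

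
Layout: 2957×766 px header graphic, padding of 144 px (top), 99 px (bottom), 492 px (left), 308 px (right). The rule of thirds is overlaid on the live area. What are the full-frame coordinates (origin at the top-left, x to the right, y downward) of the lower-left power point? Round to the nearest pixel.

(1211, 493)

Content width = 2957 − 492 − 308 = 2157 px; content height = 766 − 144 − 99 = 523 px.
Lower-left is one-third across and two-thirds down within the live area.
x = 492 + 1 × 2157/3 = 492 + 719.00 ≈ 1211
y = 144 + 2 × 523/3 = 144 + 348.67 ≈ 493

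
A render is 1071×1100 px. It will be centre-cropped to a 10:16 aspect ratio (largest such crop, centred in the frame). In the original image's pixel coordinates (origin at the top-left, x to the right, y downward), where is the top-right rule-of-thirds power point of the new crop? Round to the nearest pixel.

(650, 367)

1071/1100 > 10/16, so the 10:16 crop keeps the full height 1100 and trims width to 1100 × 10/16 = 687.50 px.
Left offset = (1071 − 687.50)/2 = 191.75 px; top offset = 0.
Top-right is two-thirds across and one-third down within the crop:
x = 191.75 + 2 × 687.50/3 ≈ 650; y = 0.00 + 1 × 1100.00/3 ≈ 367.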